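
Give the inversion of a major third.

minor 6th

Interval numbers invert to sum to nine: 3 + 6 = 9, so a third inverts to a sixth.
Quality inverts too: major becomes minor. That makes the inversion a minor sixth.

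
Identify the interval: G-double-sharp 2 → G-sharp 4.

G to G is the same letter name, plus 2 octaves: a fifteenth.
G##2 to G#4 spans 23 semitones — one semitone narrower than the perfect fifteenth (24) — giving a diminished fifteenth.
(Equivalently, a compound diminished octave: a diminished octave plus an octave.)

diminished 15th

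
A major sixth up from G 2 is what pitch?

Six letter names up from G: E.
A major sixth is 9 semitones; 9 semitones up from G2 gives E3.

E 3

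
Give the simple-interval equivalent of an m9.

minor second

Each octave removed subtracts seven from the number: 9 − 7 = 2.
So a minor ninth is an octave plus a minor second. The quality is unchanged.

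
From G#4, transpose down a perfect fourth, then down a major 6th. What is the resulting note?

F#3

A perfect fourth down from G#4 is D#4.
D#4 down a major sixth → F#3 (9 semitones).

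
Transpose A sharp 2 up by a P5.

Five letter names up from A: E.
Moving 7 semitones up from A#2 (the size of a perfect fifth) reaches E#3.

E sharp 3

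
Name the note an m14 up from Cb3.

Bbb4

Seven letters up from C (plus an octave) reaches B.
A minor fourteenth is 22 semitones; 22 semitones up from Cb3 gives Bbb4.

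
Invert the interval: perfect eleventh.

First reduce the compound perfect eleventh to its simple form, a perfect fourth.
Inverted interval numbers add to nine, so a fourth pairs with a fifth (4 + 5 = 9).
And perfect stays perfect under inversion, so we get a perfect fifth.

P5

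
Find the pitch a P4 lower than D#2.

A#1

Four letter names down from D: A.
A perfect fourth spans 5 semitones, so from D#2 the target pitch is A#1.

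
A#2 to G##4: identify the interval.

major 14th

A to G spans seven letter names (A-B-C-D-E-F-G), plus an octave: a fourteenth.
Counting semitones, A#2→G##4 is 23, which is the major fourteenth.
(Equivalently, a compound major seventh: a major seventh plus an octave.)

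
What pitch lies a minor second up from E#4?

F#4

Two letter names up from E: F.
A minor second is 1 semitone; 1 semitone up from E#4 gives F#4.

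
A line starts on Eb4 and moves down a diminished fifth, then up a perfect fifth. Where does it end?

Down a diminished fifth from Eb4: A3 (6 semitones down).
A3 up a perfect fifth → E4 (7 semitones).

E4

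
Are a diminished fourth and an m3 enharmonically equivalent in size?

4 semitones (diminished fourth) vs 3 semitones (minor third): not equal.

No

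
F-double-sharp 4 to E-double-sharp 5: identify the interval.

major seventh

F to E spans seven letter names (F-G-A-B-C-D-E): a seventh.
Counting semitones, F##4→E##5 is 11, which is the major seventh.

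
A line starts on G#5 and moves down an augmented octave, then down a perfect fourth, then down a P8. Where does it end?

D3

Down an augmented octave from G#5: G4 (13 semitones down).
G4 down a perfect fourth → D4 (5 semitones).
A perfect octave down from D4 is D3.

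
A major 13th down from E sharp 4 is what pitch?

The thirteenth's letter: E down six letter names plus an octave → G.
A major thirteenth is 21 semitones; 21 semitones down from E#4 gives G#2.

G sharp 2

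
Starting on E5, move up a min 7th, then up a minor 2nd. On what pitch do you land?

Eb6

A minor seventh up from E5 is D6.
D6 up a minor second → Eb6 (1 semitone).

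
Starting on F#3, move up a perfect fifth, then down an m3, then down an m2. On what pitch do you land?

Up a perfect fifth from F#3: C#4 (7 semitones up).
C#4 down a minor third → A#3 (3 semitones).
A minor second down from A#3 is G##3.

G##3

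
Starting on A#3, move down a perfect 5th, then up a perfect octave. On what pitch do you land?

D#4

A perfect fifth down from A#3 is D#3.
Up a perfect octave from D#3: D#4 (12 semitones up).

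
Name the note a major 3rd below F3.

Db3

Counting three letter names down from F lands on D.
Moving 4 semitones down from F3 (the size of a major third) reaches Db3.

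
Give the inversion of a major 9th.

First reduce the compound major ninth to its simple form, a major second.
Interval numbers invert to sum to nine: 2 + 7 = 9, so a second inverts to a seventh.
The quality also flips — major becomes minor — giving a minor seventh.

minor 7th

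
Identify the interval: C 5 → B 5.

C to B spans seven letter names (C-D-E-F-G-A-B), so the interval is some kind of seventh.
C5 to B5 is 11 semitones, matching the major seventh exactly, so the quality is major.

major seventh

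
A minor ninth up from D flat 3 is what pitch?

E double-flat 4

Two letters up from D (plus an octave) reaches E.
Moving 13 semitones up from Db3 (the size of a minor ninth) reaches Ebb4.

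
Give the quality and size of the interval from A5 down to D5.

Descending from A5 to D5 is the same interval as ascending D5 to A5.
D to A spans five letter names (D-E-F-G-A) — that makes it a fifth of some quality.
The perfect fifth spans 7 semitones, and D5 to A5 is exactly 7 semitones — so this is a perfect fifth.

perfect fifth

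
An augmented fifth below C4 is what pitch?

Fb3

The fifth takes the letter from C down to F.
An augmented fifth spans 8 semitones, so from C4 the target pitch is Fb3.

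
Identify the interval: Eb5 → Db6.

E to D spans seven letter names (E-F-G-A-B-C-D) — that makes it a seventh of some quality.
A major seventh would be 11 semitones, but Eb5 to Db6 is 10 — one semitone narrower, making it a minor seventh.

m7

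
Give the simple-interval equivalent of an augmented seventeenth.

A3

Each octave removed subtracts seven from the number: 17 − 14 = 3.
That makes an augmented seventeenth a compound augmented third — 2 octaves plus an augmented third.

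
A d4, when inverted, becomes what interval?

augmented fifth

Interval numbers invert to sum to nine: 4 + 5 = 9, so a fourth inverts to a fifth.
The quality also flips — diminished becomes augmented — giving an augmented fifth.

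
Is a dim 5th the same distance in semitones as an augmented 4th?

Yes

A diminished fifth = 6 semitones = an augmented fourth; enharmonically equal.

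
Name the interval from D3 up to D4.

D to D is the same letter name, plus an octave, so the interval is some kind of octave.
Counting semitones, D3→D4 is 12, which is the perfect octave.

perfect octave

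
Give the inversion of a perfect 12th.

P4

First reduce the compound perfect twelfth to its simple form, a perfect fifth.
The rule of nine gives the new number: 9 − 5 = 4, so a fifth becomes a fourth.
The quality also flips — perfect stays perfect — giving a perfect fourth.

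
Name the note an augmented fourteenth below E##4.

F#2

Seven letters down from E (plus an octave) reaches F.
An augmented fourteenth spans 24 semitones, so from E##4 the target pitch is F#2.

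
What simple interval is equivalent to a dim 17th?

diminished third

Take out 2 octaves (14 from the number): 17 − 14 = 3.
That makes a diminished seventeenth a compound diminished third — 2 octaves plus a diminished third.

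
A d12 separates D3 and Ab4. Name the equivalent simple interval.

Take out an octave (7 from the number): 12 − 7 = 5.
So a diminished twelfth is an octave plus a diminished fifth. The quality is unchanged.

diminished 5th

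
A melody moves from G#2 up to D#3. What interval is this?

perfect fifth

G to D spans five letter names (G-A-B-C-D), so the interval is some kind of fifth.
Counting semitones, G#2→D#3 is 7, which is the perfect fifth.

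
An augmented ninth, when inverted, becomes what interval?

diminished seventh

First reduce the compound augmented ninth to its simple form, an augmented second.
The rule of nine gives the new number: 9 − 2 = 7, so a second becomes a seventh.
And augmented becomes diminished under inversion, so we get a diminished seventh.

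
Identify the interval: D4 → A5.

D to A spans five letter names (D-E-F-G-A), plus an octave, so the interval is some kind of twelfth.
The perfect twelfth spans 19 semitones, and D4 to A5 is exactly 19 semitones — so this is a perfect twelfth.
(Equivalently, a compound perfect fifth: a perfect fifth plus an octave.)

P12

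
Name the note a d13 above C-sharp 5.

Counting six letter names plus an octave up from C lands on A.
Moving 19 semitones up from C#5 (the size of a diminished thirteenth) reaches Ab6.

A-flat 6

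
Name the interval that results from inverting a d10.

First reduce the compound diminished tenth to its simple form, a diminished third.
Interval numbers invert to sum to nine: 3 + 6 = 9, so a third inverts to a sixth.
The quality also flips — diminished becomes augmented — giving an augmented sixth.

augmented sixth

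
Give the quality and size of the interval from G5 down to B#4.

diminished 6th

Descending from G5 to B#4 is the same interval as ascending B#4 to G5.
B to G spans six letter names (B-C-D-E-F-G) — that makes it a sixth of some quality.
The major sixth is 9 semitones; here we have 7, two semitones narrower: diminished.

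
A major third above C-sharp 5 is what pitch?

E-sharp 5

Three letter names up from C: E.
A major third spans 4 semitones, so from C#5 the target pitch is E#5.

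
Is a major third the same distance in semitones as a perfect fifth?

No

A major third spans 4 semitones; a perfect fifth spans 7 semitones. They differ by 3.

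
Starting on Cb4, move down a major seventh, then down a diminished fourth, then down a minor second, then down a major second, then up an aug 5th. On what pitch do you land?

C#3

A major seventh down from Cb4 is Dbb3.
Dbb3 down a diminished fourth → Ab2 (4 semitones).
Down a minor second from Ab2: G2 (1 semitone down).
G2 down a major second → F2 (2 semitones).
Up an augmented fifth from F2: C#3 (8 semitones up).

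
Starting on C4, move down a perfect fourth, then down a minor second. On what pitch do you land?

F#3

A perfect fourth down from C4 is G3.
A minor second down from G3 is F#3.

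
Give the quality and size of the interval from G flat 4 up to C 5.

G to C spans four letter names (G-A-B-C): a fourth.
A perfect fourth would be 5 semitones; Gb4 to C5 is 6, one semitone wider, so the interval is augmented.

augmented 4th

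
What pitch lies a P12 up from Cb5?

Gb6

Five letters up from C (plus an octave) reaches G.
A perfect twelfth spans 19 semitones, so from Cb5 the target pitch is Gb6.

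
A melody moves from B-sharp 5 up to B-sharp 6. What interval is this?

perfect octave

B to B is the same letter name, plus an octave — that makes it an octave of some quality.
Counting semitones, B#5→B#6 is 12, which is the perfect octave.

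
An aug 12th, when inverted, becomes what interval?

First reduce the compound augmented twelfth to its simple form, an augmented fifth.
Interval numbers invert to sum to nine: 5 + 4 = 9, so a fifth inverts to a fourth.
The quality also flips — augmented becomes diminished — giving a diminished fourth.

diminished fourth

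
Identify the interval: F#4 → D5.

minor sixth

F to D spans six letter names (F-G-A-B-C-D) — that makes it a sixth of some quality.
F#4 to D5 is 8 semitones, a half step short of the major sixth (9), so this is minor.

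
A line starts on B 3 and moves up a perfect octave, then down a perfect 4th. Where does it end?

F sharp 4

B3 up a perfect octave → B4 (12 semitones).
B4 down a perfect fourth → F#4 (5 semitones).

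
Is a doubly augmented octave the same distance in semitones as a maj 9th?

Both span 14 semitones: a doubly augmented octave and a major ninth are the same chromatic distance.

Yes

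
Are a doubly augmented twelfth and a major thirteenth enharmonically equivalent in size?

A doubly augmented twelfth = 21 semitones = a major thirteenth; enharmonically equal.

Yes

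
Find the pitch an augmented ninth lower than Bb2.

Counting two letter names plus an octave down from B lands on A.
Moving 15 semitones down from Bb2 (the size of an augmented ninth) reaches Abb1.

Abb1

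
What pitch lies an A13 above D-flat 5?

Counting six letter names plus an octave up from D lands on B.
Moving 22 semitones up from Db5 (the size of an augmented thirteenth) reaches B6.

B 6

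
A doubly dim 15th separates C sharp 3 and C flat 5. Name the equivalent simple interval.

Take out an octave (7 from the number): 15 − 7 = 8.
That makes a doubly diminished fifteenth a compound doubly diminished octave — an octave plus a doubly diminished octave.

doubly diminished octave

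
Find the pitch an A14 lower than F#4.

Gb2

Seven letters down from F (plus an octave) reaches G.
An augmented fourteenth spans 24 semitones, so from F#4 the target pitch is Gb2.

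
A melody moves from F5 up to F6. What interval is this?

perfect 8th

F to F is the same letter name, plus an octave — that makes it an octave of some quality.
Counting semitones, F5→F6 is 12, which is the perfect octave.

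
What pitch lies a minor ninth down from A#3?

G##2

Two letters down from A (plus an octave) reaches G.
A minor ninth is 13 semitones; 13 semitones down from A#3 gives G##2.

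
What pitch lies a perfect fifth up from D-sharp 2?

Five letter names up from D: A.
Moving 7 semitones up from D#2 (the size of a perfect fifth) reaches A#2.

A-sharp 2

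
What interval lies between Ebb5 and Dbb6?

E to D spans seven letter names (E-F-G-A-B-C-D), so the interval is some kind of seventh.
At 10 semitones, Ebb5→Dbb6 falls one short of a major seventh: minor.

minor seventh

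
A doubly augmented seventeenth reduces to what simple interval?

doubly augmented third

Take out 2 octaves (14 from the number): 17 − 14 = 3.
So a doubly augmented seventeenth is 2 octaves plus a doubly augmented third. The quality is unchanged.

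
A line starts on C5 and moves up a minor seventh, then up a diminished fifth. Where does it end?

Fb6

C5 up a minor seventh → Bb5 (10 semitones).
A diminished fifth up from Bb5 is Fb6.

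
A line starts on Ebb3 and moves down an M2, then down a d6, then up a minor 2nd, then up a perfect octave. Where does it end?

A major second down from Ebb3 is Dbb3.
Down a diminished sixth from Dbb3: F2 (7 semitones down).
F2 up a minor second → Gb2 (1 semitone).
A perfect octave up from Gb2 is Gb3.

Gb3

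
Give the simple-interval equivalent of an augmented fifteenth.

Each octave removed subtracts seven from the number: 15 − 7 = 8.
Quality carries through unchanged, so the simple form is an augmented octave.

A8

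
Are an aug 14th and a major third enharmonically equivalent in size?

An augmented fourteenth is 24 semitones but a major third is 4 semitones — different sizes.

No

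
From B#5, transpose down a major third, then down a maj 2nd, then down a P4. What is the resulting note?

C#5

B#5 down a major third → G#5 (4 semitones).
Down a major second from G#5: F#5 (2 semitones down).
F#5 down a perfect fourth → C#5 (5 semitones).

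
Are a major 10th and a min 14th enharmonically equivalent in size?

No

A major tenth is 16 semitones but a minor fourteenth is 22 semitones — different sizes.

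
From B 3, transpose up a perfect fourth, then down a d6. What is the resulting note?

A perfect fourth up from B3 is E4.
E4 down a diminished sixth → G##3 (7 semitones).

G double-sharp 3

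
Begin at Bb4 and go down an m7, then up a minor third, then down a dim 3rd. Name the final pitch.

C#4

Bb4 down a minor seventh → C4 (10 semitones).
A minor third up from C4 is Eb4.
A diminished third down from Eb4 is C#4.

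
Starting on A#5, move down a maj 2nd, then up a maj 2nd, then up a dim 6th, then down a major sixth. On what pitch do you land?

Ab5

Down a major second from A#5: G#5 (2 semitones down).
Up a major second from G#5: A#5 (2 semitones up).
A diminished sixth up from A#5 is F6.
F6 down a major sixth → Ab5 (9 semitones).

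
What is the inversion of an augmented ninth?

First reduce the compound augmented ninth to its simple form, an augmented second.
Interval numbers invert to sum to nine: 2 + 7 = 9, so a second inverts to a seventh.
Quality inverts too: augmented becomes diminished. That makes the inversion a diminished seventh.

diminished seventh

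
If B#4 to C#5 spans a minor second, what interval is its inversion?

major seventh

The rule of nine gives the new number: 9 − 2 = 7, so a second becomes a seventh.
The quality also flips — minor becomes major — giving a major seventh.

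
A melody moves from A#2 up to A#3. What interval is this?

perfect octave

A to A is the same letter name, plus an octave: an octave.
A#2 to A#3 is 12 semitones, matching the perfect octave exactly, so the quality is perfect.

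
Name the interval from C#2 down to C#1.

Descending from C#2 to C#1 is the same interval as ascending C#1 to C#2.
C to C is the same letter name, plus an octave: an octave.
C#1 to C#2 is 12 semitones, matching the perfect octave exactly, so the quality is perfect.

perfect octave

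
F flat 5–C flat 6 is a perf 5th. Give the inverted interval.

Inverted interval numbers add to nine, so a fifth pairs with a fourth (5 + 4 = 9).
Quality inverts too: perfect stays perfect. That makes the inversion a perfect fourth.

perfect fourth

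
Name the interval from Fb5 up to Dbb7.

m13

F to D spans six letter names (F-G-A-B-C-D), plus an octave: a thirteenth.
A major thirteenth would be 21 semitones, but Fb5 to Dbb7 is 20 — one semitone narrower, making it a minor thirteenth.
(Equivalently, a compound minor sixth: a minor sixth plus an octave.)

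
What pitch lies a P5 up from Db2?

Ab2

The fifth takes the letter from D up to A.
Moving 7 semitones up from Db2 (the size of a perfect fifth) reaches Ab2.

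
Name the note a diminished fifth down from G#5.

Five letter names down from G: C.
A diminished fifth spans 6 semitones, so from G#5 the target pitch is C##5.

C##5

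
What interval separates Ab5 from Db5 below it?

Descending from Ab5 to Db5 is the same interval as ascending Db5 to Ab5.
D to A spans five letter names (D-E-F-G-A): a fifth.
The perfect fifth spans 7 semitones, and Db5 to Ab5 is exactly 7 semitones — so this is a perfect fifth.

perfect fifth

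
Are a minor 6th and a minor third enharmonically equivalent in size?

No

A minor sixth is 8 semitones but a minor third is 3 semitones — different sizes.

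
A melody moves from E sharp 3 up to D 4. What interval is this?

E to D spans seven letter names (E-F-G-A-B-C-D), so the interval is some kind of seventh.
The major seventh is 11 semitones; here we have 9, two semitones narrower: diminished.

diminished seventh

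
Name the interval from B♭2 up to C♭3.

minor 2nd

B to C spans two letter names (B-C) — that makes it a second of some quality.
A major second would be 2 semitones, but Bb2 to Cb3 is 1 — one semitone narrower, making it a minor second.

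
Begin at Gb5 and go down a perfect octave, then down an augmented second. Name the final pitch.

Fbb4

Gb5 down a perfect octave → Gb4 (12 semitones).
An augmented second down from Gb4 is Fbb4.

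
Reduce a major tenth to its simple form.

Each octave removed subtracts seven from the number: 10 − 7 = 3.
So a major tenth is an octave plus a major third. The quality is unchanged.

M3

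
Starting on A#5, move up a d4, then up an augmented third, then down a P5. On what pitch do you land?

Up a diminished fourth from A#5: D6 (4 semitones up).
Up an augmented third from D6: F##6 (5 semitones up).
A perfect fifth down from F##6 is B#5.

B#5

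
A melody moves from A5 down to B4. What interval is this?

Descending from A5 to B4 is the same interval as ascending B4 to A5.
B to A spans seven letter names (B-C-D-E-F-G-A): a seventh.
At 10 semitones, B4→A5 falls one short of a major seventh: minor.

m7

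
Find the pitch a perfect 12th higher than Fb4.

Counting five letter names plus an octave up from F lands on C.
A perfect twelfth is 19 semitones; 19 semitones up from Fb4 gives Cb6.

Cb6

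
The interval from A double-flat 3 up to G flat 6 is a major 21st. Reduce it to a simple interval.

major 7th

Subtracting seven from the interval number removes an octave: 21 − 14 = 7.
So a major twenty-first is 2 octaves plus a major seventh. The quality is unchanged.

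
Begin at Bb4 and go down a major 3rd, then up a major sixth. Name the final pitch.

Down a major third from Bb4: Gb4 (4 semitones down).
Gb4 up a major sixth → Eb5 (9 semitones).

Eb5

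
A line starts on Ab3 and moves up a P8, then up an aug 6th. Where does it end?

F#5

Ab3 up a perfect octave → Ab4 (12 semitones).
Ab4 up an augmented sixth → F#5 (10 semitones).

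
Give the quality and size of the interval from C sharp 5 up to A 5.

C to A spans six letter names (C-D-E-F-G-A) — that makes it a sixth of some quality.
C#5 to A5 is 8 semitones, a half step short of the major sixth (9), so this is minor.

m6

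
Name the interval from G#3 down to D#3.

Descending from G#3 to D#3 is the same interval as ascending D#3 to G#3.
D to G spans four letter names (D-E-F-G), so the interval is some kind of fourth.
D#3 to G#3 is 5 semitones, matching the perfect fourth exactly, so the quality is perfect.

perfect 4th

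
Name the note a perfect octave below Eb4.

For an octave the letter name doesn't change: still E, an octave down.
A perfect octave is 12 semitones; 12 semitones down from Eb4 gives Eb3.

Eb3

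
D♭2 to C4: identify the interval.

M14

D to C spans seven letter names (D-E-F-G-A-B-C), plus an octave: a fourteenth.
Counting semitones, Db2→C4 is 23, which is the major fourteenth.
(Equivalently, a compound major seventh: a major seventh plus an octave.)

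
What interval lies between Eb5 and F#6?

augmented 9th

E to F spans two letter names (E-F), plus an octave — that makes it a ninth of some quality.
The major ninth is 14 semitones; here we have 15, one semitone wider: augmented.
(Equivalently, a compound augmented second: an augmented second plus an octave.)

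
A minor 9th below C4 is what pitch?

B2

Counting two letter names plus an octave down from C lands on B.
Moving 13 semitones down from C4 (the size of a minor ninth) reaches B2.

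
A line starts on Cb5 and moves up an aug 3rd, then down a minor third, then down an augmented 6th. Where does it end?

Eb4

Up an augmented third from Cb5: E5 (5 semitones up).
Down a minor third from E5: C#5 (3 semitones down).
An augmented sixth down from C#5 is Eb4.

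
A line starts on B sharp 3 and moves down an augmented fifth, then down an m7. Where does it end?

F sharp 2

An augmented fifth down from B#3 is E3.
A minor seventh down from E3 is F#2.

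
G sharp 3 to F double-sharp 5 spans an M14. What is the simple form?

Take out an octave (7 from the number): 14 − 7 = 7.
Quality carries through unchanged, so the simple form is a major seventh.

M7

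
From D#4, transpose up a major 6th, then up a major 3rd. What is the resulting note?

D##5

D#4 up a major sixth → B#4 (9 semitones).
B#4 up a major third → D##5 (4 semitones).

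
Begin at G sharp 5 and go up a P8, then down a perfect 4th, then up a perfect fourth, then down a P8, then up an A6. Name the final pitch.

G#5 up a perfect octave → G#6 (12 semitones).
A perfect fourth down from G#6 is D#6.
D#6 up a perfect fourth → G#6 (5 semitones).
A perfect octave down from G#6 is G#5.
An augmented sixth up from G#5 is E##6.

E double-sharp 6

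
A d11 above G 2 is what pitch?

Counting four letter names plus an octave up from G lands on C.
A diminished eleventh spans 16 semitones, so from G2 the target pitch is Cb4.

C flat 4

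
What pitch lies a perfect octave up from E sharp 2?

E sharp 3

An octave keeps the letter name E, an octave up from E.
Moving 12 semitones up from E#2 (the size of a perfect octave) reaches E#3.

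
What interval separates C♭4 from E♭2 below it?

Descending from Cb4 to Eb2 is the same interval as ascending Eb2 to Cb4.
E to C spans six letter names (E-F-G-A-B-C), plus an octave, so the interval is some kind of thirteenth.
At 20 semitones, Eb2→Cb4 falls one short of a major thirteenth: minor.
(Equivalently, a compound minor sixth: a minor sixth plus an octave.)

minor thirteenth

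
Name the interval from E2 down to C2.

Descending from E2 to C2 is the same interval as ascending C2 to E2.
C to E spans three letter names (C-D-E) — that makes it a third of some quality.
Counting semitones, C2→E2 is 4, which is the major third.

major 3rd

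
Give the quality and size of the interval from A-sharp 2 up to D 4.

A to D spans four letter names (A-B-C-D), plus an octave, so the interval is some kind of eleventh.
A#2 to D4 spans 16 semitones — one semitone narrower than the perfect eleventh (17) — giving a diminished eleventh.
(Equivalently, a compound diminished fourth: a diminished fourth plus an octave.)

diminished eleventh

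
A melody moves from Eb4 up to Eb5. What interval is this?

perfect 8th

E to E is the same letter name, plus an octave: an octave.
Counting semitones, Eb4→Eb5 is 12, which is the perfect octave.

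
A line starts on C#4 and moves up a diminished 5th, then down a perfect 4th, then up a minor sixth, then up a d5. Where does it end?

Fb5

C#4 up a diminished fifth → G4 (6 semitones).
A perfect fourth down from G4 is D4.
A minor sixth up from D4 is Bb4.
A diminished fifth up from Bb4 is Fb5.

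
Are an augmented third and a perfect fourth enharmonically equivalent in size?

Yes

An augmented third = 5 semitones = a perfect fourth; enharmonically equal.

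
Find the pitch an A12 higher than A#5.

E##7

The twelfth's letter: A up five letter names plus an octave → E.
An augmented twelfth is 20 semitones; 20 semitones up from A#5 gives E##7.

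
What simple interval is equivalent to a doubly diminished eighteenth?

dd4

Each octave removed subtracts seven from the number: 18 − 14 = 4.
That makes a doubly diminished eighteenth a compound doubly diminished fourth — 2 octaves plus a doubly diminished fourth.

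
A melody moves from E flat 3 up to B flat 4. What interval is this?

E to B spans five letter names (E-F-G-A-B), plus an octave — that makes it a twelfth of some quality.
Counting semitones, Eb3→Bb4 is 19, which is the perfect twelfth.
(Equivalently, a compound perfect fifth: a perfect fifth plus an octave.)

perfect 12th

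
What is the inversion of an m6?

M3

Interval numbers invert to sum to nine: 6 + 3 = 9, so a sixth inverts to a third.
Quality inverts too: minor becomes major. That makes the inversion a major third.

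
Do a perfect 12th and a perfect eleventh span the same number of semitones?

No

A perfect twelfth spans 19 semitones; a perfect eleventh spans 17 semitones. They differ by 2.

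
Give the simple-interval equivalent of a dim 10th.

d3

Each octave removed subtracts seven from the number: 10 − 7 = 3.
Quality carries through unchanged, so the simple form is a diminished third.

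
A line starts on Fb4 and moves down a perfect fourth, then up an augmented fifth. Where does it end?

Down a perfect fourth from Fb4: Cb4 (5 semitones down).
Up an augmented fifth from Cb4: G4 (8 semitones up).

G4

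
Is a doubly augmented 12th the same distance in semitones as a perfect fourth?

A doubly augmented twelfth spans 21 semitones; a perfect fourth spans 5 semitones. They differ by 16.

No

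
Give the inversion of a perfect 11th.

First reduce the compound perfect eleventh to its simple form, a perfect fourth.
Inverted interval numbers add to nine, so a fourth pairs with a fifth (4 + 5 = 9).
The quality also flips — perfect stays perfect — giving a perfect fifth.

perfect 5th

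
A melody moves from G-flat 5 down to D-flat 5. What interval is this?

P4

Descending from Gb5 to Db5 is the same interval as ascending Db5 to Gb5.
D to G spans four letter names (D-E-F-G), so the interval is some kind of fourth.
The perfect fourth spans 5 semitones, and Db5 to Gb5 is exactly 5 semitones — so this is a perfect fourth.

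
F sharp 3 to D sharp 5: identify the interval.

major thirteenth

F to D spans six letter names (F-G-A-B-C-D), plus an octave: a thirteenth.
The major thirteenth spans 21 semitones, and F#3 to D#5 is exactly 21 semitones — so this is a major thirteenth.
(Equivalently, a compound major sixth: a major sixth plus an octave.)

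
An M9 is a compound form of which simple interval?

major second

Each octave removed subtracts seven from the number: 9 − 7 = 2.
Quality carries through unchanged, so the simple form is a major second.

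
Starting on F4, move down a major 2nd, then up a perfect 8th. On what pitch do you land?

A major second down from F4 is Eb4.
A perfect octave up from Eb4 is Eb5.

Eb5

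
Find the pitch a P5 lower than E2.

A1

Counting five letter names down from E lands on A.
A perfect fifth spans 7 semitones, so from E2 the target pitch is A1.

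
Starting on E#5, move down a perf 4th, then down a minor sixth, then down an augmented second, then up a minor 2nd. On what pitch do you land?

D4

E#5 down a perfect fourth → B#4 (5 semitones).
Down a minor sixth from B#4: D##4 (8 semitones down).
D##4 down an augmented second → C#4 (3 semitones).
A minor second up from C#4 is D4.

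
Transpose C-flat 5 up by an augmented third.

E 5

Three letter names up from C: E.
An augmented third is 5 semitones; 5 semitones up from Cb5 gives E5.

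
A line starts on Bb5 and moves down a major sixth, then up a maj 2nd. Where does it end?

Eb5

A major sixth down from Bb5 is Db5.
Db5 up a major second → Eb5 (2 semitones).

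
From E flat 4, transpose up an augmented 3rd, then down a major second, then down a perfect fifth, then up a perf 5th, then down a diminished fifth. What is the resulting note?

B sharp 3

An augmented third up from Eb4 is G#4.
A major second down from G#4 is F#4.
Down a perfect fifth from F#4: B3 (7 semitones down).
A perfect fifth up from B3 is F#4.
Down a diminished fifth from F#4: B#3 (6 semitones down).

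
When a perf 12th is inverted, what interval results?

First reduce the compound perfect twelfth to its simple form, a perfect fifth.
Inverted interval numbers add to nine, so a fifth pairs with a fourth (5 + 4 = 9).
The quality also flips — perfect stays perfect — giving a perfect fourth.

perfect fourth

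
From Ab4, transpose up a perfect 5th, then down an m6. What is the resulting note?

Ab4 up a perfect fifth → Eb5 (7 semitones).
A minor sixth down from Eb5 is G4.

G4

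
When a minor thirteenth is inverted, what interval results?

First reduce the compound minor thirteenth to its simple form, a minor sixth.
Inverted interval numbers add to nine, so a sixth pairs with a third (6 + 3 = 9).
And minor becomes major under inversion, so we get a major third.

major third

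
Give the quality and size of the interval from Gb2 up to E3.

A6

G to E spans six letter names (G-A-B-C-D-E) — that makes it a sixth of some quality.
A major sixth would be 9 semitones; Gb2 to E3 is 10, one semitone wider, so the interval is augmented.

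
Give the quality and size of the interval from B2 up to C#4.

major 9th

B to C spans two letter names (B-C), plus an octave, so the interval is some kind of ninth.
Counting semitones, B2→C#4 is 14, which is the major ninth.
(Equivalently, a compound major second: a major second plus an octave.)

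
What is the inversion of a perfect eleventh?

First reduce the compound perfect eleventh to its simple form, a perfect fourth.
Inverted interval numbers add to nine, so a fourth pairs with a fifth (4 + 5 = 9).
The quality also flips — perfect stays perfect — giving a perfect fifth.

P5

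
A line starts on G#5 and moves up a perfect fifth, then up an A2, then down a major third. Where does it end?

C##6

Up a perfect fifth from G#5: D#6 (7 semitones up).
Up an augmented second from D#6: E##6 (3 semitones up).
Down a major third from E##6: C##6 (4 semitones down).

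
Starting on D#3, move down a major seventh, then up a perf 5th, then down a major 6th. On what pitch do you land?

Down a major seventh from D#3: E2 (11 semitones down).
E2 up a perfect fifth → B2 (7 semitones).
A major sixth down from B2 is D2.

D2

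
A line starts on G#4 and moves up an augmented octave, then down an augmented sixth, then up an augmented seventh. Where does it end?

G#4 up an augmented octave → G##5 (13 semitones).
An augmented sixth down from G##5 is B4.
B4 up an augmented seventh → A##5 (12 semitones).

A##5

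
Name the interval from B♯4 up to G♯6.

B to G spans six letter names (B-C-D-E-F-G), plus an octave: a thirteenth.
B#4 to G#6 is 20 semitones, a half step short of the major thirteenth (21), so this is minor.
(Equivalently, a compound minor sixth: a minor sixth plus an octave.)

minor thirteenth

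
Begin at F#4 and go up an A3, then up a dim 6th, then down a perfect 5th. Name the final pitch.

F#4 up an augmented third → A##4 (5 semitones).
Up a diminished sixth from A##4: F#5 (7 semitones up).
Down a perfect fifth from F#5: B4 (7 semitones down).

B4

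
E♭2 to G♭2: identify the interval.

m3

E to G spans three letter names (E-F-G), so the interval is some kind of third.
At 3 semitones, Eb2→Gb2 falls one short of a major third: minor.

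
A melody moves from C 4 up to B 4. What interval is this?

major seventh

C to B spans seven letter names (C-D-E-F-G-A-B): a seventh.
C4 to B4 is 11 semitones, matching the major seventh exactly, so the quality is major.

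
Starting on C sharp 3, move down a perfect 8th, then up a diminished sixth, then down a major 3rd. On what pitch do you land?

F flat 2

Down a perfect octave from C#3: C#2 (12 semitones down).
C#2 up a diminished sixth → Ab2 (7 semitones).
Down a major third from Ab2: Fb2 (4 semitones down).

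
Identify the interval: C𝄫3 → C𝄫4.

perfect octave

C to C is the same letter name, plus an octave, so the interval is some kind of octave.
Counting semitones, Cbb3→Cbb4 is 12, which is the perfect octave.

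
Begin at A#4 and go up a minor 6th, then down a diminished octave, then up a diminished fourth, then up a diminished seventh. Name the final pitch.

Ab5

A#4 up a minor sixth → F#5 (8 semitones).
F#5 down a diminished octave → F##4 (11 semitones).
A diminished fourth up from F##4 is B4.
B4 up a diminished seventh → Ab5 (9 semitones).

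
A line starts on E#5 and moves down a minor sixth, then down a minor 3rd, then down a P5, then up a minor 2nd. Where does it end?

B#3

E#5 down a minor sixth → G##4 (8 semitones).
G##4 down a minor third → E##4 (3 semitones).
A perfect fifth down from E##4 is A##3.
Up a minor second from A##3: B#3 (1 semitone up).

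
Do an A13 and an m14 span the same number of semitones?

An augmented thirteenth = 22 semitones = a minor fourteenth; enharmonically equal.

Yes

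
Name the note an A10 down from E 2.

C-flat 1

Counting three letter names plus an octave down from E lands on C.
An augmented tenth is 17 semitones; 17 semitones down from E2 gives Cb1.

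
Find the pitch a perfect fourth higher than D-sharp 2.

G-sharp 2

Counting four letter names up from D lands on G.
A perfect fourth is 5 semitones; 5 semitones up from D#2 gives G#2.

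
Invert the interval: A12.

First reduce the compound augmented twelfth to its simple form, an augmented fifth.
Inverted interval numbers add to nine, so a fifth pairs with a fourth (5 + 4 = 9).
The quality also flips — augmented becomes diminished — giving a diminished fourth.

diminished 4th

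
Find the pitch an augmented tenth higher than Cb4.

The tenth's letter: C up three letter names plus an octave → E.
Moving 17 semitones up from Cb4 (the size of an augmented tenth) reaches E5.

E5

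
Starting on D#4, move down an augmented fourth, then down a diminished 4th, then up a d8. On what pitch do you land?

Down an augmented fourth from D#4: A3 (6 semitones down).
A3 down a diminished fourth → E#3 (4 semitones).
Up a diminished octave from E#3: E4 (11 semitones up).

E4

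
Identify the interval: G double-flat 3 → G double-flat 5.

G to G is the same letter name, plus 2 octaves — that makes it a fifteenth of some quality.
Gbb3 to Gbb5 is 24 semitones, matching the perfect fifteenth exactly, so the quality is perfect.
(Equivalently, a compound perfect octave: a perfect octave plus an octave.)

perfect fifteenth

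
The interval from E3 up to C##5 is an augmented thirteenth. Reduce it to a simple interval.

A6

Subtracting seven from the interval number removes an octave: 13 − 7 = 6.
Quality carries through unchanged, so the simple form is an augmented sixth.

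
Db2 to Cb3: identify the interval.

m7

D to C spans seven letter names (D-E-F-G-A-B-C) — that makes it a seventh of some quality.
At 10 semitones, Db2→Cb3 falls one short of a major seventh: minor.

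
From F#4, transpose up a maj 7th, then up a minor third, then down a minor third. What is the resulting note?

F#4 up a major seventh → E#5 (11 semitones).
Up a minor third from E#5: G#5 (3 semitones up).
G#5 down a minor third → E#5 (3 semitones).

E#5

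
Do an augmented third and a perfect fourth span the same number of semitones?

Yes

An augmented third = 5 semitones = a perfect fourth; enharmonically equal.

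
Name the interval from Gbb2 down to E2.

dd3

Descending from Gbb2 to E2 is the same interval as ascending E2 to Gbb2.
E to G spans three letter names (E-F-G), so the interval is some kind of third.
A major third would be 4 semitones; E2 to Gbb2 is 1, three semitones narrower, so the interval is doubly diminished.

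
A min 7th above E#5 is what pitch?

Seven letter names up from E: D.
Moving 10 semitones up from E#5 (the size of a minor seventh) reaches D#6.

D#6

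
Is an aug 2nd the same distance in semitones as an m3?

Yes

An augmented second spans 3 semitones, and a minor third also spans 3 semitones — they're enharmonic.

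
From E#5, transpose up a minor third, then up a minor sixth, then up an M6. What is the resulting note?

A minor third up from E#5 is G#5.
A minor sixth up from G#5 is E6.
E6 up a major sixth → C#7 (9 semitones).

C#7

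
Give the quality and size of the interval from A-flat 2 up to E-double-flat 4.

A to E spans five letter names (A-B-C-D-E), plus an octave, so the interval is some kind of twelfth.
The perfect twelfth is 19 semitones; here we have 18, one semitone narrower: diminished.
(Equivalently, a compound diminished fifth: a diminished fifth plus an octave.)

diminished twelfth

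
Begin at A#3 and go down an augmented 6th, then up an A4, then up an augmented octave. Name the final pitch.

F##4

A#3 down an augmented sixth → C3 (10 semitones).
C3 up an augmented fourth → F#3 (6 semitones).
An augmented octave up from F#3 is F##4.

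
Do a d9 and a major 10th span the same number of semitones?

A diminished ninth is 12 semitones but a major tenth is 16 semitones — different sizes.

No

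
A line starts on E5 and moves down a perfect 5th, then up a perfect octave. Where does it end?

A5

Down a perfect fifth from E5: A4 (7 semitones down).
Up a perfect octave from A4: A5 (12 semitones up).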